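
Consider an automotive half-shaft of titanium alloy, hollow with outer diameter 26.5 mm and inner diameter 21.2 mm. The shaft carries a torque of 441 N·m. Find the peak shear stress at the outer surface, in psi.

29600 psi

J = π(d_o⁴ − d_i⁴)/32 = π(0.0265⁴ − 0.0212⁴)/32 = 2.858×10^-8 m⁴.
τ_max = T·r/J = 441.0 × 0.0132 / 2.858×10^-8 = 2.044×10^8 Pa.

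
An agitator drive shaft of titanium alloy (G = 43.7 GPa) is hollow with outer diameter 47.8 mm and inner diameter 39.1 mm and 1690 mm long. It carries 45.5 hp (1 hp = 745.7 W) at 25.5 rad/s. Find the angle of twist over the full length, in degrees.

10.4°

ω = 25.5 rad/s, so T = P/ω = 45.5×745.7 / 25.50 = 1331 N·m.
J = π(d_o⁴ − d_i⁴)/32 = π(0.0478⁴ − 0.0391⁴)/32 = 2.831×10^-7 m⁴.
θ = T·L/(G·J) = 1331 × 1.69 / (43.7×10⁹ × 2.831×10^-7) = 0.1818 rad.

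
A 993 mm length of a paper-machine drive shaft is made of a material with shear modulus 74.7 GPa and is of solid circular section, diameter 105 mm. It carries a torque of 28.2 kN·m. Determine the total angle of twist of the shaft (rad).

J = πd⁴/32 = π(0.105)⁴/32 = 1.193×10^-5 m⁴.
θ = T·L/(G·J) = 28200 × 0.993 / (74.7×10⁹ × 1.193×10^-5) = 0.03141 rad.

0.0314 rad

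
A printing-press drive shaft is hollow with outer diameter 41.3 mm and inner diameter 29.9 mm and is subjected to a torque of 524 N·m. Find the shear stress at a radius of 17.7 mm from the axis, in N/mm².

J = π(d_o⁴ − d_i⁴)/32 = π(0.0413⁴ − 0.0299⁴)/32 = 2.072×10^-7 m⁴.
Shear stress varies linearly with radius: τ = T·r/J = 524.0 × 0.0177 / 2.072×10^-7 = 4.477×10^7 Pa.

44.8 N/mm²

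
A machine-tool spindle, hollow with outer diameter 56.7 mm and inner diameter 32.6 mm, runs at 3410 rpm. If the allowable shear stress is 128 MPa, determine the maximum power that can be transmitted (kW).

1460 kW

J = π(d_o⁴ − d_i⁴)/32 = π(0.0567⁴ − 0.0326⁴)/32 = 9.038×10^-7 m⁴.
T_max = τ_allow·J/r = 1.28×10^8 × 9.038×10^-7 / 0.0284 = 4081 N·m.
ω = 2π·3410/60 = 357.1 rad/s, so P_max = T_max·ω = 1.457×10^6 W.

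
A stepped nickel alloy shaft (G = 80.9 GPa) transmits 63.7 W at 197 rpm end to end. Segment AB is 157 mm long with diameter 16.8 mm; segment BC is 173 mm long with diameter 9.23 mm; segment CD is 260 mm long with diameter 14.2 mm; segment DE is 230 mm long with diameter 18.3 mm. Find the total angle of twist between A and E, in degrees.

ω = 2π·197/60 = 20.63 rad/s, so T = P/ω = 63.7 / 20.63 = 3.088 N·m.
J_AB = π(0.0168)⁴/32 = 7.82×10^-9 m⁴; J_BC = π(0.00923)⁴/32 = 7.13×10^-10 m⁴; J_CD = π(0.0142)⁴/32 = 3.99×10^-9 m⁴; J_DE = π(0.0183)⁴/32 = 1.10×10^-8 m⁴.
θ = (T/G)·Σ L_i/J_i = (3.088/80.9×10⁹)·(0.157/7.82×10^-9 + 0.173/7.13×10^-10 + 0.260/3.99×10^-9 + 0.230/1.10×10^-8) = 0.01332 rad.

0.763°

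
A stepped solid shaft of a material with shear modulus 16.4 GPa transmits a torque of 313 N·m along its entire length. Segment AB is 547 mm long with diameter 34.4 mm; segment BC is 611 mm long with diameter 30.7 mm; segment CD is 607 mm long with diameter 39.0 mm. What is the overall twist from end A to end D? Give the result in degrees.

14.9°

J_AB = π(0.0344)⁴/32 = 1.37×10^-7 m⁴; J_BC = π(0.0307)⁴/32 = 8.72×10^-8 m⁴; J_CD = π(0.0390)⁴/32 = 2.27×10^-7 m⁴.
θ = (T/G)·Σ L_i/J_i = (313.0/16.4×10⁹)·(0.547/1.37×10^-7 + 0.611/8.72×10^-8 + 0.607/2.27×10^-7) = 0.2607 rad.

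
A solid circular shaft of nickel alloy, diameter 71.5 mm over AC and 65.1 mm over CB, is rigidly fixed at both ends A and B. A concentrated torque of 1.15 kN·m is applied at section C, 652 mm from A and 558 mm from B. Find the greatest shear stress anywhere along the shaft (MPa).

Compatibility: T_A·a/J_AC = T_B·b/J_CB with T_A + T_B = T₀.
J_AC = 2.57×10^-6 m⁴, J_CB = 1.76×10^-6 m⁴, so T_A = T₀·(J_AC/a)/((J_AC/a)+(J_CB/b)) = 637.8 N·m, T_B = 512.2 N·m.
τ in each portion: τ_AC = 8.89×10^6 Pa, τ_CB = 9.45×10^6 Pa; maximum is in CB.
τ_max = T_CB·r/J = 512.2·0.0325/1.76×10^-6 = 9.455×10^6 Pa.

9.45 MPa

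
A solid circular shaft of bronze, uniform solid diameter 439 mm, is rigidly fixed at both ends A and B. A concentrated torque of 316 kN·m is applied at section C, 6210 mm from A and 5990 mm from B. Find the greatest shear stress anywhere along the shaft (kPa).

9680 kPa

With uniform GJ and both ends fixed, compatibility θ_AC = θ_CB gives T_A·a = T_B·b, together with T_A + T_B = T₀.
T_A = T₀·b/(a+b) = 316000·5990/12200 = 155200 N·m; T_B = 160800 N·m.
τ in each portion: τ_AC = 9.34×10^6 Pa, τ_CB = 9.68×10^6 Pa; maximum is in CB.
τ_max = T_CB·r/J = 160800·0.220/3.65×10^-3 = 9.683×10^6 Pa.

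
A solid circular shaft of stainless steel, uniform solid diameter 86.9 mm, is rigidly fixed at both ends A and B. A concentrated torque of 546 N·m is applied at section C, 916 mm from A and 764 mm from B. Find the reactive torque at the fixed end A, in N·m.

248 N·m

With uniform GJ and both ends fixed, compatibility θ_AC = θ_CB gives T_A·a = T_B·b, together with T_A + T_B = T₀.
T_A = T₀·b/(a+b) = 546.0·764/1680 = 248.3 N·m; T_B = 297.7 N·m.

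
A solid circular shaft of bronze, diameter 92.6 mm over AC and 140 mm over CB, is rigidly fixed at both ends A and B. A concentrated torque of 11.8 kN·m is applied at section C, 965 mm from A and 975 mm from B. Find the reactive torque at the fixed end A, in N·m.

1910 N·m

Compatibility: T_A·a/J_AC = T_B·b/J_CB with T_A + T_B = T₀.
J_AC = 7.22×10^-6 m⁴, J_CB = 3.77×10^-5 m⁴, so T_A = T₀·(J_AC/a)/((J_AC/a)+(J_CB/b)) = 1912 N·m, T_B = 9888 N·m.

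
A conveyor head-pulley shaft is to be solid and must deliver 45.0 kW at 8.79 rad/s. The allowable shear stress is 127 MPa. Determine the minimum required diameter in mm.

59.0 mm

ω = 8.79 rad/s, so T = P/ω = 45.0×10³ / 8.790 = 5119 N·m.
For a solid shaft τ_max = 16T/(πd³), so d = (16T/(π τ_allow))^(1/3) = (16·5119/(π·1.27×10^8))^(1/3) = 0.05899 m.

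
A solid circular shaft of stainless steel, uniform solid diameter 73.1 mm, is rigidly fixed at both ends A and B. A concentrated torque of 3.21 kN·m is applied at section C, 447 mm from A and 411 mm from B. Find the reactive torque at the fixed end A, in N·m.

With uniform GJ and both ends fixed, compatibility θ_AC = θ_CB gives T_A·a = T_B·b, together with T_A + T_B = T₀.
T_A = T₀·b/(a+b) = 3210·411/858.0 = 1538 N·m; T_B = 1672 N·m.

1540 N·m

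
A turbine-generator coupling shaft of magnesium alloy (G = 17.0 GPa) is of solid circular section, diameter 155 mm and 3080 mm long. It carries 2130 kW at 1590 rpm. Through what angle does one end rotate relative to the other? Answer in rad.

0.0409 rad

ω = 2π·1590/60 = 166.5 rad/s, so T = P/ω = 2130×10³ / 166.5 = 12790 N·m.
J = πd⁴/32 = π(0.155)⁴/32 = 5.667×10^-5 m⁴.
θ = T·L/(G·J) = 12790 × 3.08 / (17.0×10⁹ × 5.667×10^-5) = 0.04090 rad.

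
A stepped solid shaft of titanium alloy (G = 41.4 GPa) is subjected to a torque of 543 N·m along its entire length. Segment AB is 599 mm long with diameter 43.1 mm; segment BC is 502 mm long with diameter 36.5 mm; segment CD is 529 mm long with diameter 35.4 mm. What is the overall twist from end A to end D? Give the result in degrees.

6.07°

J_AB = π(0.0431)⁴/32 = 3.39×10^-7 m⁴; J_BC = π(0.0365)⁴/32 = 1.74×10^-7 m⁴; J_CD = π(0.0354)⁴/32 = 1.54×10^-7 m⁴.
θ = (T/G)·Σ L_i/J_i = (543.0/41.4×10⁹)·(0.599/3.39×10^-7 + 0.502/1.74×10^-7 + 0.529/1.54×10^-7) = 0.1060 rad.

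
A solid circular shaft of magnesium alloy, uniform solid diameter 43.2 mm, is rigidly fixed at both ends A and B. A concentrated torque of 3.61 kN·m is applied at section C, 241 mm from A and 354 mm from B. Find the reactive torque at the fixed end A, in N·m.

With uniform GJ and both ends fixed, compatibility θ_AC = θ_CB gives T_A·a = T_B·b, together with T_A + T_B = T₀.
T_A = T₀·b/(a+b) = 3610·354/595.0 = 2148 N·m; T_B = 1462 N·m.

2150 N·m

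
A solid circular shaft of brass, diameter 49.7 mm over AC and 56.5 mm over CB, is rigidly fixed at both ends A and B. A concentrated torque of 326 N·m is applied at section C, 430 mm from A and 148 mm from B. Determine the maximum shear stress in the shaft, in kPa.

Compatibility: T_A·a/J_AC = T_B·b/J_CB with T_A + T_B = T₀.
J_AC = 5.99×10^-7 m⁴, J_CB = 1.00×10^-6 m⁴, so T_A = T₀·(J_AC/a)/((J_AC/a)+(J_CB/b)) = 55.70 N·m, T_B = 270.3 N·m.
τ in each portion: τ_AC = 2.31×10^6 Pa, τ_CB = 7.63×10^6 Pa; maximum is in CB.
τ_max = T_CB·r/J = 270.3·0.0283/1.00×10^-6 = 7.633×10^6 Pa.

7630 kPa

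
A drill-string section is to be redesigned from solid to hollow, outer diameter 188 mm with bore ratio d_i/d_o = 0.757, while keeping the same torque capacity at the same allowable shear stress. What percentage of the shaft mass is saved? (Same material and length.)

44.3 %

Equal τ_max and T ⇒ the solid shaft needs d_s³ = d_o³(1−k⁴), so d_s = 188·(1−0.757⁴)^(1/3) = 164.6 mm.
Area ratio A_h/A_s = d_o²(1−k²)/d_s² = (1−k²)/(1−k⁴)^(2/3) = 0.5567.
Mass saving = 1 − 0.5567 = 44.3 %.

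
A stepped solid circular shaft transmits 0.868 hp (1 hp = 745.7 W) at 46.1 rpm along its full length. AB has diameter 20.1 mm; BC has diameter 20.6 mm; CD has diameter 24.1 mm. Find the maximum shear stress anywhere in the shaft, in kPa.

ω = 2π·46.1/60 = 4.828 rad/s, so T = P/ω = 0.868×745.7 / 4.828 = 134.1 N·m.
Under the same torque, τ_max = 16T/(πd³) is largest where d is smallest — segment AB (d = 20.1 mm).
τ_max = 16·134.1/(π·(0.0201)³) = 8.409×10^7 Pa.

84100 kPa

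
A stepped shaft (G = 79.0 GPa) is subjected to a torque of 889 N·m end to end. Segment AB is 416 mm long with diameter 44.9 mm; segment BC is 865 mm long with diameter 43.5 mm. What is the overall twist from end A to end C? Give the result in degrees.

J_AB = π(0.0449)⁴/32 = 3.99×10^-7 m⁴; J_BC = π(0.0435)⁴/32 = 3.52×10^-7 m⁴.
θ = (T/G)·Σ L_i/J_i = (889.0/79.0×10⁹)·(0.416/3.99×10^-7 + 0.865/3.52×10^-7) = 0.03942 rad.

2.26°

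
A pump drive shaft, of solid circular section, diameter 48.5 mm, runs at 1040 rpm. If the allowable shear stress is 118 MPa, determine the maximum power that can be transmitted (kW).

288 kW

J = πd⁴/32 = π(0.0485)⁴/32 = 5.432×10^-7 m⁴.
T_max = τ_allow·J/r = 1.18×10^8 × 5.432×10^-7 / 0.0243 = 2643 N·m.
ω = 2π·1040/60 = 108.9 rad/s, so P_max = T_max·ω = 2.879×10^5 W.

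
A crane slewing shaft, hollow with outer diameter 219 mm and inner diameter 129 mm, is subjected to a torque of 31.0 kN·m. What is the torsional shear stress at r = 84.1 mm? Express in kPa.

J = π(d_o⁴ − d_i⁴)/32 = π(0.219⁴ − 0.129⁴)/32 = 1.986×10^-4 m⁴.
Shear stress varies linearly with radius: τ = T·r/J = 31000 × 0.0841 / 1.986×10^-4 = 1.312×10^7 Pa.

13100 kPa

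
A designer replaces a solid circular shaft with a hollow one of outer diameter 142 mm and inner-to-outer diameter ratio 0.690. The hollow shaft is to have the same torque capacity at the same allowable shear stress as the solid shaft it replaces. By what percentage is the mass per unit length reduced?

Equal τ_max and T ⇒ the solid shaft needs d_s³ = d_o³(1−k⁴), so d_s = 142·(1−0.690⁴)^(1/3) = 130.3 mm.
Area ratio A_h/A_s = d_o²(1−k²)/d_s² = (1−k²)/(1−k⁴)^(2/3) = 0.6218.
Mass saving = 1 − 0.6218 = 37.8 %.

37.8 %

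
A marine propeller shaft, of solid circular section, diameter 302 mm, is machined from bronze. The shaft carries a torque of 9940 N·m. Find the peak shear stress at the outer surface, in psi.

J = πd⁴/32 = π(0.302)⁴/32 = 8.166×10^-4 m⁴.
τ_max = T·r/J = 9940 × 0.151 / 8.166×10^-4 = 1.838×10^6 Pa.

267 psi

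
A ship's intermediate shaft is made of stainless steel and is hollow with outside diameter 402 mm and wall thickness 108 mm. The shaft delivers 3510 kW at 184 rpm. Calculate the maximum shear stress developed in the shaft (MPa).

ω = 2π·184/60 = 19.27 rad/s, so T = P/ω = 3510×10³ / 19.27 = 182200 N·m.
J = π(d_o⁴ − d_i⁴)/32 = π(0.402⁴ − 0.186⁴)/32 = 2.446×10^-3 m⁴.
τ_max = T·r/J = 182200 × 0.201 / 2.446×10^-3 = 1.497×10^7 Pa.

15.0 MPa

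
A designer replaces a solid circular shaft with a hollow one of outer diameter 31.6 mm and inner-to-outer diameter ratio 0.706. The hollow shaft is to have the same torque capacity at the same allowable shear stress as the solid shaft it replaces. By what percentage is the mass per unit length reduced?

39.3 %

Equal τ_max and T ⇒ the solid shaft needs d_s³ = d_o³(1−k⁴), so d_s = 31.6·(1−0.706⁴)^(1/3) = 28.73 mm.
Area ratio A_h/A_s = d_o²(1−k²)/d_s² = (1−k²)/(1−k⁴)^(2/3) = 0.6068.
Mass saving = 1 − 0.6068 = 39.3 %.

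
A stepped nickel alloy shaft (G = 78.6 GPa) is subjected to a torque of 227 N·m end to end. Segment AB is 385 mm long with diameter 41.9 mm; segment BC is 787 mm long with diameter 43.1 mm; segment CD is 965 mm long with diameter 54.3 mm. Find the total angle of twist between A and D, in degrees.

J_AB = π(0.0419)⁴/32 = 3.03×10^-7 m⁴; J_BC = π(0.0431)⁴/32 = 3.39×10^-7 m⁴; J_CD = π(0.0543)⁴/32 = 8.53×10^-7 m⁴.
θ = (T/G)·Σ L_i/J_i = (227.0/78.6×10⁹)·(0.385/3.03×10^-7 + 0.787/3.39×10^-7 + 0.965/8.53×10^-7) = 0.01365 rad.

0.782°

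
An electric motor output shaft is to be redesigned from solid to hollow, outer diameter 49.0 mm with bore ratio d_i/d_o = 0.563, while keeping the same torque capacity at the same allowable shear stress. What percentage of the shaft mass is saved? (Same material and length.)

Equal τ_max and T ⇒ the solid shaft needs d_s³ = d_o³(1−k⁴), so d_s = 49.0·(1−0.563⁴)^(1/3) = 47.30 mm.
Area ratio A_h/A_s = d_o²(1−k²)/d_s² = (1−k²)/(1−k⁴)^(2/3) = 0.7330.
Mass saving = 1 − 0.7330 = 26.7 %.

26.7 %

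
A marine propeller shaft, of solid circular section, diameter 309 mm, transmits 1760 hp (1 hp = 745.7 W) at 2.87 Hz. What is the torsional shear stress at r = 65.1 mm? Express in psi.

ω = 2π·2.87 = 18.03 rad/s, so T = P/ω = 1760×745.7 / 18.03 = 72780 N·m.
J = πd⁴/32 = π(0.309)⁴/32 = 8.950×10^-4 m⁴.
Shear stress varies linearly with radius: τ = T·r/J = 72780 × 0.0651 / 8.950×10^-4 = 5.294×10^6 Pa.

768 psi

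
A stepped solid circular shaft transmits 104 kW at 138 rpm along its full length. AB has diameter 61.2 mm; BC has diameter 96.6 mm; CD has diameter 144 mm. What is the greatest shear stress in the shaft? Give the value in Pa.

ω = 2π·138/60 = 14.45 rad/s, so T = P/ω = 104×10³ / 14.45 = 7197 N·m.
Under the same torque, τ_max = 16T/(πd³) is largest where d is smallest — segment AB (d = 61.2 mm).
τ_max = 16·7197/(π·(0.0612)³) = 1.599×10^8 Pa.

1.60e8 Pa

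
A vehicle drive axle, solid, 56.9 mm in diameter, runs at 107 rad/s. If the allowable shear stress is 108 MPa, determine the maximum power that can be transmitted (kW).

418 kW

J = πd⁴/32 = π(0.0569)⁴/32 = 1.029×10^-6 m⁴.
T_max = τ_allow·J/r = 1.08×10^8 × 1.029×10^-6 / 0.0284 = 3907 N·m.
ω = 107 rad/s, so P_max = T_max·ω = 4.180×10^5 W.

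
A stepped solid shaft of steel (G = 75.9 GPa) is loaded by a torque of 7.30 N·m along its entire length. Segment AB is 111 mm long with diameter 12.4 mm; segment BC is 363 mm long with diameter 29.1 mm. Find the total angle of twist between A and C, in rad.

J_AB = π(0.0124)⁴/32 = 2.32×10^-9 m⁴; J_BC = π(0.0291)⁴/32 = 7.04×10^-8 m⁴.
θ = (T/G)·Σ L_i/J_i = (7.300/75.9×10⁹)·(0.111/2.32×10^-9 + 0.363/7.04×10^-8) = 5.095×10^-3 rad.

0.00510 rad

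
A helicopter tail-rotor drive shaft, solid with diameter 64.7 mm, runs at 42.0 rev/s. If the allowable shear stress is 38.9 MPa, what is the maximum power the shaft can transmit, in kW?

546 kW

J = πd⁴/32 = π(0.0647)⁴/32 = 1.720×10^-6 m⁴.
T_max = τ_allow·J/r = 3.89×10^7 × 1.720×10^-6 / 0.0324 = 2069 N·m.
ω = 2π·42.0 = 263.9 rad/s, so P_max = T_max·ω = 5.459×10^5 W.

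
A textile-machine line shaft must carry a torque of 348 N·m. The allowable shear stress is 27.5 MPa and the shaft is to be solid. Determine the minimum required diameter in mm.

40.1 mm

For a solid shaft τ_max = 16T/(πd³), so d = (16T/(π τ_allow))^(1/3) = (16·348.0/(π·2.75×10^7))^(1/3) = 0.04009 m.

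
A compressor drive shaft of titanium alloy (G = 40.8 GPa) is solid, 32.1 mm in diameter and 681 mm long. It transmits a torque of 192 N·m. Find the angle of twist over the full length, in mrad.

30.7 mrad

J = πd⁴/32 = π(0.0321)⁴/32 = 1.042×10^-7 m⁴.
θ = T·L/(G·J) = 192.0 × 0.681 / (40.8×10⁹ × 1.042×10^-7) = 0.03074 rad.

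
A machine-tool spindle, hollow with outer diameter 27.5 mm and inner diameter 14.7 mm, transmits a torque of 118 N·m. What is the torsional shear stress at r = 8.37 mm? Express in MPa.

J = π(d_o⁴ − d_i⁴)/32 = π(0.0275⁴ − 0.0147⁴)/32 = 5.156×10^-8 m⁴.
Shear stress varies linearly with radius: τ = T·r/J = 118.0 × 0.00837 / 5.156×10^-8 = 1.915×10^7 Pa.

19.2 MPa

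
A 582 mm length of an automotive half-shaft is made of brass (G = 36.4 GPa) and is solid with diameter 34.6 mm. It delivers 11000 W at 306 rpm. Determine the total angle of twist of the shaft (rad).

0.0390 rad

ω = 2π·306/60 = 32.04 rad/s, so T = P/ω = 11000 / 32.04 = 343.3 N·m.
J = πd⁴/32 = π(0.0346)⁴/32 = 1.407×10^-7 m⁴.
θ = T·L/(G·J) = 343.3 × 0.582 / (36.4×10⁹ × 1.407×10^-7) = 0.03901 rad.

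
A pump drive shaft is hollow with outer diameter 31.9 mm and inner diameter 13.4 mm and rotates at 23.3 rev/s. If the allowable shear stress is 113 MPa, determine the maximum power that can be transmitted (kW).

J = π(d_o⁴ − d_i⁴)/32 = π(0.0319⁴ − 0.0134⁴)/32 = 9.850×10^-8 m⁴.
T_max = τ_allow·J/r = 1.13×10^8 × 9.850×10^-8 / 0.0159 = 697.8 N·m.
ω = 2π·23.3 = 146.4 rad/s, so P_max = T_max·ω = 1.022×10^5 W.

102 kW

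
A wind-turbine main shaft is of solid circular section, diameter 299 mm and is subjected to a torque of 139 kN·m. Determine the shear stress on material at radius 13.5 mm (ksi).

J = πd⁴/32 = π(0.299)⁴/32 = 7.847×10^-4 m⁴.
Shear stress varies linearly with radius: τ = T·r/J = 139000 × 0.0135 / 7.847×10^-4 = 2.391×10^6 Pa.

0.347 ksi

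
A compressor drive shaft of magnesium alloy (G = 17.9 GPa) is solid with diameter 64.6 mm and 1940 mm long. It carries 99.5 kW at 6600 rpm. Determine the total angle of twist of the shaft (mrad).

9.13 mrad

ω = 2π·6600/60 = 691.2 rad/s, so T = P/ω = 99.5×10³ / 691.2 = 144.0 N·m.
J = πd⁴/32 = π(0.0646)⁴/32 = 1.710×10^-6 m⁴.
θ = T·L/(G·J) = 144.0 × 1.94 / (17.9×10⁹ × 1.710×10^-6) = 9.126×10^-3 rad.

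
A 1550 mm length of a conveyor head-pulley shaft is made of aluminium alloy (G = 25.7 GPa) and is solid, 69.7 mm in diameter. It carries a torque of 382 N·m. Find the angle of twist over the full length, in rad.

J = πd⁴/32 = π(0.0697)⁴/32 = 2.317×10^-6 m⁴.
θ = T·L/(G·J) = 382.0 × 1.55 / (25.7×10⁹ × 2.317×10^-6) = 9.943×10^-3 rad.

0.00994 rad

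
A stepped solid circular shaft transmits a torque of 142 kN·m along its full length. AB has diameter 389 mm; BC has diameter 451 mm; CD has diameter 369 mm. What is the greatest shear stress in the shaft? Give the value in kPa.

14400 kPa

Under the same torque, τ_max = 16T/(πd³) is largest where d is smallest — segment CD (d = 369 mm).
τ_max = 16·142000/(π·(0.369)³) = 1.439×10^7 Pa.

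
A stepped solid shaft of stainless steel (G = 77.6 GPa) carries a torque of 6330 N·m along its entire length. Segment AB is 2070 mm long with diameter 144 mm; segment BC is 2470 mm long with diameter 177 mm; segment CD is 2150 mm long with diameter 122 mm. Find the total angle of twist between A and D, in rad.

J_AB = π(0.144)⁴/32 = 4.22×10^-5 m⁴; J_BC = π(0.177)⁴/32 = 9.64×10^-5 m⁴; J_CD = π(0.122)⁴/32 = 2.17×10^-5 m⁴.
θ = (T/G)·Σ L_i/J_i = (6330/77.6×10⁹)·(2.07/4.22×10^-5 + 2.47/9.64×10^-5 + 2.15/2.17×10^-5) = 0.01415 rad.

0.0142 rad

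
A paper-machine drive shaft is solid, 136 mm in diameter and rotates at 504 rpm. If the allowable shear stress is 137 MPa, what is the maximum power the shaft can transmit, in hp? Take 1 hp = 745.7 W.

J = πd⁴/32 = π(0.136)⁴/32 = 3.359×10^-5 m⁴.
T_max = τ_allow·J/r = 1.37×10^8 × 3.359×10^-5 / 0.0680 = 67670 N·m.
ω = 2π·504/60 = 52.78 rad/s, so P_max = T_max·ω = 3.571×10^6 W.

4790 hp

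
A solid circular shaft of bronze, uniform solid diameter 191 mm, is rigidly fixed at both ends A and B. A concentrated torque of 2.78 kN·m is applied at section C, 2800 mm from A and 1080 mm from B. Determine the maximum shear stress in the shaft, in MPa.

With uniform GJ and both ends fixed, compatibility θ_AC = θ_CB gives T_A·a = T_B·b, together with T_A + T_B = T₀.
T_A = T₀·b/(a+b) = 2780·1080/3880 = 773.8 N·m; T_B = 2006 N·m.
τ in each portion: τ_AC = 5.66×10^5 Pa, τ_CB = 1.47×10^6 Pa; maximum is in CB.
τ_max = T_CB·r/J = 2006·0.0955/1.31×10^-4 = 1.466×10^6 Pa.

1.47 MPa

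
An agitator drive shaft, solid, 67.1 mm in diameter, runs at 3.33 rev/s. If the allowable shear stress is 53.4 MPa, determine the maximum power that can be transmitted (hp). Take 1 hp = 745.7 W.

J = πd⁴/32 = π(0.0671)⁴/32 = 1.990×10^-6 m⁴.
T_max = τ_allow·J/r = 5.34×10^7 × 1.990×10^-6 / 0.0335 = 3168 N·m.
ω = 2π·3.33 = 20.92 rad/s, so P_max = T_max·ω = 6.628×10^4 W.

88.9 hp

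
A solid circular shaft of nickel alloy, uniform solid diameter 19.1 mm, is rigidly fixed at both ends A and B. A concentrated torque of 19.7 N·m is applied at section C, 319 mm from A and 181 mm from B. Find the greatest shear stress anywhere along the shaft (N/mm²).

With uniform GJ and both ends fixed, compatibility θ_AC = θ_CB gives T_A·a = T_B·b, together with T_A + T_B = T₀.
T_A = T₀·b/(a+b) = 19.70·181/500.0 = 7.131 N·m; T_B = 12.57 N·m.
τ in each portion: τ_AC = 5.21×10^6 Pa, τ_CB = 9.19×10^6 Pa; maximum is in CB.
τ_max = T_CB·r/J = 12.57·0.00955/1.31×10^-8 = 9.187×10^6 Pa.

9.19 N/mm²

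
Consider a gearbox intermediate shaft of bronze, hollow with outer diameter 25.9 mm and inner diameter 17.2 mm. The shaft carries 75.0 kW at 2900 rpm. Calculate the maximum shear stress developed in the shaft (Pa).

ω = 2π·2900/60 = 303.7 rad/s, so T = P/ω = 75.0×10³ / 303.7 = 247.0 N·m.
J = π(d_o⁴ − d_i⁴)/32 = π(0.0259⁴ − 0.0172⁴)/32 = 3.558×10^-8 m⁴.
τ_max = T·r/J = 247.0 × 0.0129 / 3.558×10^-8 = 8.987×10^7 Pa.

8.99e7 Pa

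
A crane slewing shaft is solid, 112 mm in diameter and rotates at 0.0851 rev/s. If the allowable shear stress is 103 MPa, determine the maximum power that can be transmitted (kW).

15.2 kW

J = πd⁴/32 = π(0.112)⁴/32 = 1.545×10^-5 m⁴.
T_max = τ_allow·J/r = 1.03×10^8 × 1.545×10^-5 / 0.0560 = 28410 N·m.
ω = 2π·0.0851 = 0.5347 rad/s, so P_max = T_max·ω = 1.519×10^4 W.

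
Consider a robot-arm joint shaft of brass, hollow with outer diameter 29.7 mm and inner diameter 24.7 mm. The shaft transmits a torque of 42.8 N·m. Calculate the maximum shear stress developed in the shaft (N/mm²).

J = π(d_o⁴ − d_i⁴)/32 = π(0.0297⁴ − 0.0247⁴)/32 = 3.985×10^-8 m⁴.
τ_max = T·r/J = 42.80 × 0.0149 / 3.985×10^-8 = 1.595×10^7 Pa.

16.0 N/mm²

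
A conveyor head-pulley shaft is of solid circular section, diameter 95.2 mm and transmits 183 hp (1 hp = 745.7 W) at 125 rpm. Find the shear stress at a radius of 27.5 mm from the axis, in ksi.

ω = 2π·125/60 = 13.09 rad/s, so T = P/ω = 183×745.7 / 13.09 = 10430 N·m.
J = πd⁴/32 = π(0.0952)⁴/32 = 8.064×10^-6 m⁴.
Shear stress varies linearly with radius: τ = T·r/J = 10430 × 0.0275 / 8.064×10^-6 = 3.555×10^7 Pa.

5.16 ksi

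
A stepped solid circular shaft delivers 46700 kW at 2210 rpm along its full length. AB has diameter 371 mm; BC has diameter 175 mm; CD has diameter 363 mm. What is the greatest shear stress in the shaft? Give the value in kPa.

ω = 2π·2210/60 = 231.4 rad/s, so T = P/ω = 46700×10³ / 231.4 = 201800 N·m.
Under the same torque, τ_max = 16T/(πd³) is largest where d is smallest — segment BC (d = 175 mm).
τ_max = 16·201800/(π·(0.175)³) = 1.918×10^8 Pa.

192000 kPa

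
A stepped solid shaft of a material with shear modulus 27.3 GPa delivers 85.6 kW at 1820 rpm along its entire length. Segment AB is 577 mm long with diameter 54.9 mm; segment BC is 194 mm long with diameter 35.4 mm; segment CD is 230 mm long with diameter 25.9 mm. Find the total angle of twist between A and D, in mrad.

117 mrad

ω = 2π·1820/60 = 190.6 rad/s, so T = P/ω = 85.6×10³ / 190.6 = 449.1 N·m.
J_AB = π(0.0549)⁴/32 = 8.92×10^-7 m⁴; J_BC = π(0.0354)⁴/32 = 1.54×10^-7 m⁴; J_CD = π(0.0259)⁴/32 = 4.42×10^-8 m⁴.
θ = (T/G)·Σ L_i/J_i = (449.1/27.3×10⁹)·(0.577/8.92×10^-7 + 0.194/1.54×10^-7 + 0.230/4.42×10^-8) = 0.1170 rad.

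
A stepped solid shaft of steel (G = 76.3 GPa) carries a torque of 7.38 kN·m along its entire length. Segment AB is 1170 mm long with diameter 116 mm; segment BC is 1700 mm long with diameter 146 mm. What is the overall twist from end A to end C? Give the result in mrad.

10.1 mrad

J_AB = π(0.116)⁴/32 = 1.78×10^-5 m⁴; J_BC = π(0.146)⁴/32 = 4.46×10^-5 m⁴.
θ = (T/G)·Σ L_i/J_i = (7380/76.3×10⁹)·(1.17/1.78×10^-5 + 1.70/4.46×10^-5) = 0.01005 rad.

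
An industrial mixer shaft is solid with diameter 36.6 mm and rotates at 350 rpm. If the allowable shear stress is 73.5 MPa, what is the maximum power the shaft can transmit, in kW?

J = πd⁴/32 = π(0.0366)⁴/32 = 1.762×10^-7 m⁴.
T_max = τ_allow·J/r = 7.35×10^7 × 1.762×10^-7 / 0.0183 = 707.6 N·m.
ω = 2π·350/60 = 36.65 rad/s, so P_max = T_max·ω = 2.593×10^4 W.

25.9 kW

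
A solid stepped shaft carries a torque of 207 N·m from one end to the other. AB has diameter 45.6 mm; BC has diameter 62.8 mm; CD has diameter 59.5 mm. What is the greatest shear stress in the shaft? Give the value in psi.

1610 psi

Under the same torque, τ_max = 16T/(πd³) is largest where d is smallest — segment AB (d = 45.6 mm).
τ_max = 16·207.0/(π·(0.0456)³) = 1.112×10^7 Pa.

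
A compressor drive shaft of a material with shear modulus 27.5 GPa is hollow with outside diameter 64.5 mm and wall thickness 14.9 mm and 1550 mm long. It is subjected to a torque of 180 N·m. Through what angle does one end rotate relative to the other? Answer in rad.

J = π(d_o⁴ − d_i⁴)/32 = π(0.0645⁴ − 0.0347⁴)/32 = 1.557×10^-6 m⁴.
θ = T·L/(G·J) = 180.0 × 1.55 / (27.5×10⁹ × 1.557×10^-6) = 6.517×10^-3 rad.

0.00652 rad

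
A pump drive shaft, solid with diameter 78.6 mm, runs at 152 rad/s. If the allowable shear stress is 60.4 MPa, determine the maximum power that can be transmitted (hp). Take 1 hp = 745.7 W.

1170 hp

J = πd⁴/32 = π(0.0786)⁴/32 = 3.747×10^-6 m⁴.
T_max = τ_allow·J/r = 6.04×10^7 × 3.747×10^-6 / 0.0393 = 5759 N·m.
ω = 152 rad/s, so P_max = T_max·ω = 8.753×10^5 W.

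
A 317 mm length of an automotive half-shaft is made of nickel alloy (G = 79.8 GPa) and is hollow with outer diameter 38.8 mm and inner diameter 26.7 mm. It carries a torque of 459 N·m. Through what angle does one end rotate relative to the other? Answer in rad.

J = π(d_o⁴ − d_i⁴)/32 = π(0.0388⁴ − 0.0267⁴)/32 = 1.726×10^-7 m⁴.
θ = T·L/(G·J) = 459.0 × 0.317 / (79.8×10⁹ × 1.726×10^-7) = 0.01056 rad.

0.0106 rad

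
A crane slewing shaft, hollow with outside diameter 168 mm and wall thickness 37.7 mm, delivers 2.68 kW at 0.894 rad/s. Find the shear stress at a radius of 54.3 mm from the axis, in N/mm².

ω = 0.894 rad/s, so T = P/ω = 2.68×10³ / 0.8940 = 2998 N·m.
J = π(d_o⁴ − d_i⁴)/32 = π(0.168⁴ − 0.0926⁴)/32 = 7.099×10^-5 m⁴.
Shear stress varies linearly with radius: τ = T·r/J = 2998 × 0.0543 / 7.099×10^-5 = 2.293×10^6 Pa.

2.29 N/mm²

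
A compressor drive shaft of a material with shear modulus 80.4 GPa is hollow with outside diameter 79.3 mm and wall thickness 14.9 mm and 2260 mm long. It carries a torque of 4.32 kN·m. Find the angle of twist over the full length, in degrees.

J = π(d_o⁴ − d_i⁴)/32 = π(0.0793⁴ − 0.0495⁴)/32 = 3.293×10^-6 m⁴.
θ = T·L/(G·J) = 4320 × 2.26 / (80.4×10⁹ × 3.293×10^-6) = 0.03688 rad.

2.11°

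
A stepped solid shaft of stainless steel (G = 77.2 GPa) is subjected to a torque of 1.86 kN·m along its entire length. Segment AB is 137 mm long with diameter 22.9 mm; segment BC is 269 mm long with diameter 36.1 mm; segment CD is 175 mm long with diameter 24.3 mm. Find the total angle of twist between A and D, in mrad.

J_AB = π(0.0229)⁴/32 = 2.70×10^-8 m⁴; J_BC = π(0.0361)⁴/32 = 1.67×10^-7 m⁴; J_CD = π(0.0243)⁴/32 = 3.42×10^-8 m⁴.
θ = (T/G)·Σ L_i/J_i = (1860/77.2×10⁹)·(0.137/2.70×10^-8 + 0.269/1.67×10^-7 + 0.175/3.42×10^-8) = 0.2843 rad.

284 mrad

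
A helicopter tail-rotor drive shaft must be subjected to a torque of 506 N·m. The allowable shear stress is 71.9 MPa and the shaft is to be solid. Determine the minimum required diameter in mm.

33.0 mm

For a solid shaft τ_max = 16T/(πd³), so d = (16T/(π τ_allow))^(1/3) = (16·506.0/(π·7.19×10^7))^(1/3) = 0.03297 m.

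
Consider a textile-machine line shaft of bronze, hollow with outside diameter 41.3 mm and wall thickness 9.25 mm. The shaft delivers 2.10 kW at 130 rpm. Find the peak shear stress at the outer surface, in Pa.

1.23e7 Pa

ω = 2π·130/60 = 13.61 rad/s, so T = P/ω = 2.10×10³ / 13.61 = 154.3 N·m.
J = π(d_o⁴ − d_i⁴)/32 = π(0.0413⁴ − 0.0228⁴)/32 = 2.591×10^-7 m⁴.
τ_max = T·r/J = 154.3 × 0.0206 / 2.591×10^-7 = 1.229×10^7 Pa.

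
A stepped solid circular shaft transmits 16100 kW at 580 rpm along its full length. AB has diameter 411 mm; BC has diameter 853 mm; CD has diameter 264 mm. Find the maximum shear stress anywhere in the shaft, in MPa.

73.4 MPa

ω = 2π·580/60 = 60.74 rad/s, so T = P/ω = 16100×10³ / 60.74 = 265100 N·m.
Under the same torque, τ_max = 16T/(πd³) is largest where d is smallest — segment CD (d = 264 mm).
τ_max = 16·265100/(π·(0.264)³) = 7.337×10^7 Pa.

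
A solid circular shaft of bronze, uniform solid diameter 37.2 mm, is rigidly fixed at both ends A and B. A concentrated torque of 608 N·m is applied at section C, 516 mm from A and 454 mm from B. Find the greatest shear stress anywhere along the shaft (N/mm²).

32.0 N/mm²

With uniform GJ and both ends fixed, compatibility θ_AC = θ_CB gives T_A·a = T_B·b, together with T_A + T_B = T₀.
T_A = T₀·b/(a+b) = 608.0·454/970.0 = 284.6 N·m; T_B = 323.4 N·m.
τ in each portion: τ_AC = 2.82×10^7 Pa, τ_CB = 3.20×10^7 Pa; maximum is in CB.
τ_max = T_CB·r/J = 323.4·0.0186/1.88×10^-7 = 3.200×10^7 Pa.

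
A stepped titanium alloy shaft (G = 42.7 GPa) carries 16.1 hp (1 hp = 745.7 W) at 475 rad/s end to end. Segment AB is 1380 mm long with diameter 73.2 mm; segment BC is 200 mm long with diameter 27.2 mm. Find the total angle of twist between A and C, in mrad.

2.49 mrad

ω = 475 rad/s, so T = P/ω = 16.1×745.7 / 475.0 = 25.28 N·m.
J_AB = π(0.0732)⁴/32 = 2.82×10^-6 m⁴; J_BC = π(0.0272)⁴/32 = 5.37×10^-8 m⁴.
θ = (T/G)·Σ L_i/J_i = (25.28/42.7×10⁹)·(1.38/2.82×10^-6 + 0.200/5.37×10^-8) = 2.493×10^-3 rad.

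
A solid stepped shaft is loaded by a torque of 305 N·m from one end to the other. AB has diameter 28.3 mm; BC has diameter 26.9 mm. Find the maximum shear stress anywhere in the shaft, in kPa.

79800 kPa

Under the same torque, τ_max = 16T/(πd³) is largest where d is smallest — segment BC (d = 26.9 mm).
τ_max = 16·305.0/(π·(0.0269)³) = 7.980×10^7 Pa.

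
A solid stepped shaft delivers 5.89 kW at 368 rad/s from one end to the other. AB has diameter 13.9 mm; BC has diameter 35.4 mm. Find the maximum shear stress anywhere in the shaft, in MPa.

ω = 368 rad/s, so T = P/ω = 5.89×10³ / 368.0 = 16.01 N·m.
Under the same torque, τ_max = 16T/(πd³) is largest where d is smallest — segment AB (d = 13.9 mm).
τ_max = 16·16.01/(π·(0.0139)³) = 3.035×10^7 Pa.

30.4 MPa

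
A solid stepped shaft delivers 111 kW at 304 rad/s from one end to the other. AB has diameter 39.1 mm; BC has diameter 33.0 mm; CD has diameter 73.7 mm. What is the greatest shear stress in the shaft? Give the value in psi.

ω = 304 rad/s, so T = P/ω = 111×10³ / 304.0 = 365.1 N·m.
Under the same torque, τ_max = 16T/(πd³) is largest where d is smallest — segment BC (d = 33.0 mm).
τ_max = 16·365.1/(π·(0.0330)³) = 5.175×10^7 Pa.

7510 psi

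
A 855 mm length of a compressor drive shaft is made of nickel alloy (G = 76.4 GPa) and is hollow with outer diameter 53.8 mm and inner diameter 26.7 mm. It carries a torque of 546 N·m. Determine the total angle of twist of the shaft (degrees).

J = π(d_o⁴ − d_i⁴)/32 = π(0.0538⁴ − 0.0267⁴)/32 = 7.726×10^-7 m⁴.
θ = T·L/(G·J) = 546.0 × 0.855 / (76.4×10⁹ × 7.726×10^-7) = 7.909×10^-3 rad.

0.453°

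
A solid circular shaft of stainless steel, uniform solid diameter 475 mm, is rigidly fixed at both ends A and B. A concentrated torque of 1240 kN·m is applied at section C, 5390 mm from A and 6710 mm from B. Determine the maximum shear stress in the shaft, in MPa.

32.7 MPa

With uniform GJ and both ends fixed, compatibility θ_AC = θ_CB gives T_A·a = T_B·b, together with T_A + T_B = T₀.
T_A = T₀·b/(a+b) = 1.240e6·6710/12100 = 687600 N·m; T_B = 552400 N·m.
τ in each portion: τ_AC = 3.27×10^7 Pa, τ_CB = 2.62×10^7 Pa; maximum is in AC.
τ_max = T_AC·r/J = 687600·0.237/5.00×10^-3 = 3.268×10^7 Pa.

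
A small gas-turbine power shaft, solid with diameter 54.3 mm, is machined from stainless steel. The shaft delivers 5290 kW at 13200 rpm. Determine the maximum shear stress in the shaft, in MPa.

122 MPa

ω = 2π·13200/60 = 1382 rad/s, so T = P/ω = 5290×10³ / 1382 = 3827 N·m.
J = πd⁴/32 = π(0.0543)⁴/32 = 8.535×10^-7 m⁴.
τ_max = T·r/J = 3827 × 0.0271 / 8.535×10^-7 = 1.217×10^8 Pa.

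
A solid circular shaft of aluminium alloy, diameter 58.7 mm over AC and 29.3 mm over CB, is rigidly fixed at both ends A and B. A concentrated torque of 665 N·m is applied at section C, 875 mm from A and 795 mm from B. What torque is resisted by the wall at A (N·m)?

Compatibility: T_A·a/J_AC = T_B·b/J_CB with T_A + T_B = T₀.
J_AC = 1.17×10^-6 m⁴, J_CB = 7.24×10^-8 m⁴, so T_A = T₀·(J_AC/a)/((J_AC/a)+(J_CB/b)) = 622.5 N·m, T_B = 42.53 N·m.

622 N·m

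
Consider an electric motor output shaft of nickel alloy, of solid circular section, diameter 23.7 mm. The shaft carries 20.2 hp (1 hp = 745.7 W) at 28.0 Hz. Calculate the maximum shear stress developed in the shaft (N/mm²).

ω = 2π·28.0 = 175.9 rad/s, so T = P/ω = 20.2×745.7 / 175.9 = 85.62 N·m.
J = πd⁴/32 = π(0.0237)⁴/32 = 3.097×10^-8 m⁴.
τ_max = T·r/J = 85.62 × 0.0118 / 3.097×10^-8 = 3.276×10^7 Pa.

32.8 N/mm²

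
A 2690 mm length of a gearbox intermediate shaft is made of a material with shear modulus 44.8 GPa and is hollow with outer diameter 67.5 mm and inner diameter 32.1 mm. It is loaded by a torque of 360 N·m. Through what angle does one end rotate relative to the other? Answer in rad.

0.0112 rad

J = π(d_o⁴ − d_i⁴)/32 = π(0.0675⁴ − 0.0321⁴)/32 = 1.934×10^-6 m⁴.
θ = T·L/(G·J) = 360.0 × 2.69 / (44.8×10⁹ × 1.934×10^-6) = 0.01118 rad.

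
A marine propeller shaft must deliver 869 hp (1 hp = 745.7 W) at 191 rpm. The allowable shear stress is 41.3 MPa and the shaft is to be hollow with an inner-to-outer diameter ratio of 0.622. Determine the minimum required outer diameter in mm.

ω = 2π·191/60 = 20.00 rad/s, so T = P/ω = 869×745.7 / 20.00 = 32400 N·m.
For a hollow shaft with d_i/d_o = 0.622: τ_max = 16T/(π d_o³ (1−k⁴)), so d_o = [16T/(π τ_allow (1−k⁴))]^(1/3) = [16·32400/(π·4.13×10^7·0.8503)]^(1/3) = 0.1675 m.

167 mm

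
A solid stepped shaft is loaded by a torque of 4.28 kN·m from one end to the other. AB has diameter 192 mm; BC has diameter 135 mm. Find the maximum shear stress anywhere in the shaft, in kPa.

8860 kPa

Under the same torque, τ_max = 16T/(πd³) is largest where d is smallest — segment BC (d = 135 mm).
τ_max = 16·4280/(π·(0.135)³) = 8.860×10^6 Pa.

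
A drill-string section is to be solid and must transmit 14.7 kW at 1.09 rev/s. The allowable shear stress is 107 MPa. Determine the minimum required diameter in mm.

ω = 2π·1.09 = 6.849 rad/s, so T = P/ω = 14.7×10³ / 6.849 = 2146 N·m.
For a solid shaft τ_max = 16T/(πd³), so d = (16T/(π τ_allow))^(1/3) = (16·2146/(π·1.07×10^8))^(1/3) = 0.04675 m.

46.7 mm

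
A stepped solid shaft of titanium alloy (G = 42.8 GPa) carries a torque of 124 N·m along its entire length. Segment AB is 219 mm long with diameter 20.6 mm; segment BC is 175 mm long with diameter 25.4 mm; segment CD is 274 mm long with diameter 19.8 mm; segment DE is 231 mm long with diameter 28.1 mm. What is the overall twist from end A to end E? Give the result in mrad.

112 mrad

J_AB = π(0.0206)⁴/32 = 1.77×10^-8 m⁴; J_BC = π(0.0254)⁴/32 = 4.09×10^-8 m⁴; J_CD = π(0.0198)⁴/32 = 1.51×10^-8 m⁴; J_DE = π(0.0281)⁴/32 = 6.12×10^-8 m⁴.
θ = (T/G)·Σ L_i/J_i = (124.0/42.8×10⁹)·(0.219/1.77×10^-8 + 0.175/4.09×10^-8 + 0.274/1.51×10^-8 + 0.231/6.12×10^-8) = 0.1118 rad.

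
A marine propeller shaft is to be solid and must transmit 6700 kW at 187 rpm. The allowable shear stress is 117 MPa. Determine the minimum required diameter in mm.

246 mm

ω = 2π·187/60 = 19.58 rad/s, so T = P/ω = 6700×10³ / 19.58 = 342100 N·m.
For a solid shaft τ_max = 16T/(πd³), so d = (16T/(π τ_allow))^(1/3) = (16·342100/(π·1.17×10^8))^(1/3) = 0.2460 m.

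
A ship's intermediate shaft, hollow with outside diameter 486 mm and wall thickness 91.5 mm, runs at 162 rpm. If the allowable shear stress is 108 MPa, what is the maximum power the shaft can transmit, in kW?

35100 kW

J = π(d_o⁴ − d_i⁴)/32 = π(0.486⁴ − 0.303⁴)/32 = 4.650×10^-3 m⁴.
T_max = τ_allow·J/r = 1.08×10^8 × 4.650×10^-3 / 0.243 = 2.066e6 N·m.
ω = 2π·162/60 = 16.96 rad/s, so P_max = T_max·ω = 3.506×10^7 W.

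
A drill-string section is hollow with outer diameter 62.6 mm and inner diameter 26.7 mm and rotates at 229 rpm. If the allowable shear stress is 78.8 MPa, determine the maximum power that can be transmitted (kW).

88.0 kW

J = π(d_o⁴ − d_i⁴)/32 = π(0.0626⁴ − 0.0267⁴)/32 = 1.458×10^-6 m⁴.
T_max = τ_allow·J/r = 7.88×10^7 × 1.458×10^-6 / 0.0313 = 3670 N·m.
ω = 2π·229/60 = 23.98 rad/s, so P_max = T_max·ω = 8.801×10^4 W.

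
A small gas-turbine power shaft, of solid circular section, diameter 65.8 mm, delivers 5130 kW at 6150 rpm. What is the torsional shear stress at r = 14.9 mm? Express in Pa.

6.45e7 Pa

ω = 2π·6150/60 = 644.0 rad/s, so T = P/ω = 5130×10³ / 644.0 = 7966 N·m.
J = πd⁴/32 = π(0.0658)⁴/32 = 1.840×10^-6 m⁴.
Shear stress varies linearly with radius: τ = T·r/J = 7966 × 0.0149 / 1.840×10^-6 = 6.449×10^7 Pa.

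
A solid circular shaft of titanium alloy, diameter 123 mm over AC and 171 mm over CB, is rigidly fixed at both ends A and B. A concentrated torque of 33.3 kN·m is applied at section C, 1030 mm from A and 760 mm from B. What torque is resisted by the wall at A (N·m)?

5490 N·m

Compatibility: T_A·a/J_AC = T_B·b/J_CB with T_A + T_B = T₀.
J_AC = 2.25×10^-5 m⁴, J_CB = 8.39×10^-5 m⁴, so T_A = T₀·(J_AC/a)/((J_AC/a)+(J_CB/b)) = 5493 N·m, T_B = 27810 N·m.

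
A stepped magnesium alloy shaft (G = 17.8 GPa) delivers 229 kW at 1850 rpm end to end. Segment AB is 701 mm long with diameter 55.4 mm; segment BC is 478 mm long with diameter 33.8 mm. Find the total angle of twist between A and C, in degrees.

17.1°

ω = 2π·1850/60 = 193.7 rad/s, so T = P/ω = 229×10³ / 193.7 = 1182 N·m.
J_AB = π(0.0554)⁴/32 = 9.25×10^-7 m⁴; J_BC = π(0.0338)⁴/32 = 1.28×10^-7 m⁴.
θ = (T/G)·Σ L_i/J_i = (1182/17.8×10⁹)·(0.701/9.25×10^-7 + 0.478/1.28×10^-7) = 0.2981 rad.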